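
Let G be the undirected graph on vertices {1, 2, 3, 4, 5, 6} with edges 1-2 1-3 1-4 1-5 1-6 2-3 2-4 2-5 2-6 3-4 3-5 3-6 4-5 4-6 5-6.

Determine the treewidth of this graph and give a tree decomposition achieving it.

Treewidth 5.
Bags: B1 = {1, 2, 3, 4, 5, 6}
Tree: (single bag)

With just one bag of size 6, the width is 6 − 1 = 5, so tw(G) ≤ 5. Conversely, {1, 2, 3, 4, 5, 6} is a clique of size 6, and the vertices of any clique must share a bag in every tree decomposition; so some bag has ≥ 6 vertices and tw(G) ≥ 5. Combining the bounds, tw(G) = 5.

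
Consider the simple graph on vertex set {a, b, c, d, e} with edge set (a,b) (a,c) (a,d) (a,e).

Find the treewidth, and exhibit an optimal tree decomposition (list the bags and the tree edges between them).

Every bag has size at most 2, so the width is 2 − 1 = 1 and tw(G) ≤ 1. Since G has at least one edge (e.g. a–b), it is not an edgeless graph, so tw(G) ≥ 1. Hence tw(G) = 1 exactly.

Treewidth 1.
One such decomposition:
Bags: B1 = {a, b}  B2 = {a, c}  B3 = {a, d}  B4 = {a, e}
Tree: B1–B2, B1–B3, B1–B4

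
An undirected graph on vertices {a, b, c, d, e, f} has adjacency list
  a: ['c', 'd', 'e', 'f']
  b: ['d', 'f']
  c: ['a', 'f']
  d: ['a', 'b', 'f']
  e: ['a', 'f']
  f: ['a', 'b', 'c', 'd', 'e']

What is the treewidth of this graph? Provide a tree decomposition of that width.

Every bag has size at most 3, so the width is 3 − 1 = 2 and tw(G) ≤ 2. For the lower bound, the 3 vertices {a, d, f} are pairwise adjacent, and any tree decomposition puts a clique entirely inside one bag — forcing width ≥ 2. Therefore the treewidth is 2.

Treewidth 2.
Bags: B1 = {a, d, f}  B2 = {a, e, f}  B3 = {a, c, f}  B4 = {b, d, f}
Tree: B1–B2, B1–B3, B1–B4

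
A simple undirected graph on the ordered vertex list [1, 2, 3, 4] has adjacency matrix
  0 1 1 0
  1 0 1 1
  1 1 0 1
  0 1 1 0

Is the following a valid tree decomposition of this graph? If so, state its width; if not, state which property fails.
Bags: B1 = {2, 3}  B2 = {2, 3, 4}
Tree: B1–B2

No — vertex 1 appears in no bag.

A tree decomposition must satisfy three properties: every vertex lies in some bag; for every edge, both endpoints lie together in some bag; and for every vertex, the bags containing it form a connected subtree. Here vertex 1 appears in no bag, so the decomposition is invalid.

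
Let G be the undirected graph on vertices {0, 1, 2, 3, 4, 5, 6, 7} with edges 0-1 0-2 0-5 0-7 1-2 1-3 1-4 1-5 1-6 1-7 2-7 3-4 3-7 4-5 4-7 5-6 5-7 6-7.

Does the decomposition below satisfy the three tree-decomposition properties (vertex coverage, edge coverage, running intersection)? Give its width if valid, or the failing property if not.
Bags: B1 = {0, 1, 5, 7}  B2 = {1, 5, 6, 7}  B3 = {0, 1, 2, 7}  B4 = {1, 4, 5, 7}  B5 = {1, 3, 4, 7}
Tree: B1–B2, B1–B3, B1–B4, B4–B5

Yes; width 3.

Every vertex of G appears in some bag (union = {0, 1, 2, 3, 4, 5, 6, 7}); every edge is covered by a bag; and for each vertex v the set of bags containing v is connected in the bag tree. The decomposition is therefore valid. The largest bag has 4 vertices, so the width is 3.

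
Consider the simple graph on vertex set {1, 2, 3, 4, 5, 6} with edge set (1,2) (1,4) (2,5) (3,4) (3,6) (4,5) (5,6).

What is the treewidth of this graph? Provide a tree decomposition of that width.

Treewidth 2.
One optimal decomposition is:
Bags: B1 = {3, 4, 6}  B2 = {4, 5, 6}  B3 = {1, 4, 5}  B4 = {1, 2, 5}
Tree: B1–B2, B2–B3, B3–B4

Every bag has size at most 3, so the width is 3 − 1 = 2 and tw(G) ≤ 2. For the lower bound, G contains the cycle 3–6–5–4–3, so G is not a forest; only forests have treewidth ≤ 1, hence tw(G) ≥ 2. The upper and lower bounds meet at 2, so that is the treewidth.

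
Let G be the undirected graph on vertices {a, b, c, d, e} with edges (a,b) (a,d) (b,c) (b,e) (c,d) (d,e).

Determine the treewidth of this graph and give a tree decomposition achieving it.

Every bag has size at most 3, so the width is 3 − 1 = 2 and tw(G) ≤ 2. For the lower bound, G contains the cycle d–e–b–a–d, so G is not a forest; only forests have treewidth ≤ 1, hence tw(G) ≥ 2. The upper and lower bounds meet at 2, so that is the treewidth.

Treewidth 2.
One optimal decomposition is:
Bags: B1 = {b, d, e}  B2 = {a, b, d}  B3 = {b, c, d}
Tree: B1–B2, B2–B3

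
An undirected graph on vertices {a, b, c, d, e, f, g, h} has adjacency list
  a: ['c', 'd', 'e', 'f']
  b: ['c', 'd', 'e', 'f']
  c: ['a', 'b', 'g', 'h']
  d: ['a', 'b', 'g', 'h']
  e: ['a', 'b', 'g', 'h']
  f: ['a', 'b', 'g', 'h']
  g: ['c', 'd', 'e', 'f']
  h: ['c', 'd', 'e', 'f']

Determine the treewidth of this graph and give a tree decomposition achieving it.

Each bag holds 5 vertices, so the decomposition has width 4, which upper-bounds the treewidth. For the lower bound: the 5 vertex sets {c,h}, {f,g}, {a,d}, {b}, {e} are disjoint, each induces a connected subgraph, and every pair is joined by at least one edge of G. Contracting each set to a single vertex therefore yields K_{5} as a minor, and since treewidth is minor-monotone, tw(G) ≥ tw(K_{5}) = 4. Combining the bounds, tw(G) = 4.

Treewidth 4.
Bags: B1 = {a, b, c, g, h}  B2 = {a, b, f, g, h}  B3 = {a, b, d, g, h}  B4 = {a, b, e, g, h}
Tree: B1–B2, B2–B3, B3–B4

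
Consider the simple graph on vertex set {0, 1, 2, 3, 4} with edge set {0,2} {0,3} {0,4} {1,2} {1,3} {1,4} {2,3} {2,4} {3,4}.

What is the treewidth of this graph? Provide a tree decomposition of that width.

Treewidth 3.
One optimal decomposition is:
Bags: B1 = {1, 2, 3, 4}  B2 = {0, 2, 3, 4}
Tree: B1–B2

Each bag holds 4 vertices, so the decomposition has width 3, which upper-bounds the treewidth. Conversely, {0, 2, 3, 4} is a clique of size 4, and the vertices of any clique must share a bag in every tree decomposition; so some bag has ≥ 4 vertices and tw(G) ≥ 3. The upper and lower bounds meet at 3, so that is the treewidth.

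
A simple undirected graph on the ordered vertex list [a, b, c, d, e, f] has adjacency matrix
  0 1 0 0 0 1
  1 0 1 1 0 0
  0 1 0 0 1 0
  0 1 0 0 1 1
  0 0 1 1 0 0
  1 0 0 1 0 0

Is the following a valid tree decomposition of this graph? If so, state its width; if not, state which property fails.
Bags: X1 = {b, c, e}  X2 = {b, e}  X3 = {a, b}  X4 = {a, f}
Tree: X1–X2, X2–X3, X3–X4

A tree decomposition must satisfy three properties: every vertex lies in some bag; for every edge, both endpoints lie together in some bag; and for every vertex, the bags containing it form a connected subtree. Here vertex d appears in no bag, so the decomposition is invalid.

No — vertex d appears in no bag.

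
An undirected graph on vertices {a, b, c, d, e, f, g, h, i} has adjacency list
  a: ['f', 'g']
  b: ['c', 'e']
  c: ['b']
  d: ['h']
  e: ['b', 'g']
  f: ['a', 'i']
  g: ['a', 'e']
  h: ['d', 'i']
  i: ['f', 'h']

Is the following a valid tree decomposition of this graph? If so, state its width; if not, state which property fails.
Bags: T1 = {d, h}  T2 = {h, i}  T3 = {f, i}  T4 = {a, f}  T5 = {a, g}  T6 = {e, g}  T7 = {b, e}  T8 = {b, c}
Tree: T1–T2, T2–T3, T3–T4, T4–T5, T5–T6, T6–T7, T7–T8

Yes; width 1.

Checking the three conditions: (i) the bags cover all of {a, b, c, d, e, f, g, h, i}; (ii) for each edge, some bag contains both endpoints; (iii) the bags containing any fixed vertex form a subtree. All hold, so the decomposition is valid with width 2 − 1 = 1.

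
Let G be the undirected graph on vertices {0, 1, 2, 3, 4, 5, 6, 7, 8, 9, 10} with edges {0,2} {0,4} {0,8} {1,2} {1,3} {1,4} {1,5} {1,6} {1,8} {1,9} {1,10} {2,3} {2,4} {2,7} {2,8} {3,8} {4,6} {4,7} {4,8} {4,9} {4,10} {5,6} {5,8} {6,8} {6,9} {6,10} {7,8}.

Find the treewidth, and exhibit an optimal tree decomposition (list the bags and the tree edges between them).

The largest bag has 4 vertices, giving width 3; this decomposition certifies tw(G) ≤ 3. Conversely, {0, 2, 4, 8} is a clique of size 4, and the vertices of any clique must share a bag in every tree decomposition; so some bag has ≥ 4 vertices and tw(G) ≥ 3. Hence tw(G) = 3 exactly.

Treewidth 3.
Bags: B1 = {1, 4, 6, 8}  B2 = {1, 2, 4, 8}  B3 = {2, 4, 7, 8}  B4 = {1, 5, 6, 8}  B5 = {1, 4, 6, 9}  B6 = {0, 2, 4, 8}  B7 = {1, 4, 6, 10}  B8 = {1, 2, 3, 8}
Tree: B1–B2, B2–B3, B1–B4, B1–B5, B3–B6, B1–B7, B2–B8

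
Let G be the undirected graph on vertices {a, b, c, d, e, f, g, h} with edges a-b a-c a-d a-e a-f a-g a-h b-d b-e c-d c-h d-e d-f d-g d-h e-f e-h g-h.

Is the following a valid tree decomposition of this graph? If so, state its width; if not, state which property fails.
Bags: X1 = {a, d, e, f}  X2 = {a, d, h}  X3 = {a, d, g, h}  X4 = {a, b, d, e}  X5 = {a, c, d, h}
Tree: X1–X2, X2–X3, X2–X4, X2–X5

A tree decomposition must satisfy three properties: every vertex lies in some bag; for every edge, both endpoints lie together in some bag; and for every vertex, the bags containing it form a connected subtree. Here edge (e,h) lies in no bag, so the decomposition is invalid.

No — edge (e,h) lies in no bag.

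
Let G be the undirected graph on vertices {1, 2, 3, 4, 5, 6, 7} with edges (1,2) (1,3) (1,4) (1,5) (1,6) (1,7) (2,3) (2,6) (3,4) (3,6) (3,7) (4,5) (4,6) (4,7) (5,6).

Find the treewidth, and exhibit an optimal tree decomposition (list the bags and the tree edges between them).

Every bag has size at most 4, so the width is 4 − 1 = 3 and tw(G) ≤ 3. On the other hand G contains the 4-clique {1, 2, 3, 6}. A clique must lie in a single bag of any decomposition, so no decomposition can have width below 3. Combining the bounds, tw(G) = 3.

Treewidth 3.
One such decomposition:
Bags: B1 = {1, 3, 4, 6}  B2 = {1, 4, 5, 6}  B3 = {1, 2, 3, 6}  B4 = {1, 3, 4, 7}
Tree: B1–B2, B1–B3, B1–B4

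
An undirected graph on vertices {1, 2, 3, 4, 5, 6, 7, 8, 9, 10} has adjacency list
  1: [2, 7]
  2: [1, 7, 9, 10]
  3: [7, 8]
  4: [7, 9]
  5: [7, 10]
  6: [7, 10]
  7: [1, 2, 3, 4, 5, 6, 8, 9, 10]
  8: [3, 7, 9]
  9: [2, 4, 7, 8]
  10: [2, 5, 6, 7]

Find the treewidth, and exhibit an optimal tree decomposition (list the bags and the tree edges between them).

Every bag has size at most 3, so the width is 3 − 1 = 2 and tw(G) ≤ 2. Conversely, {1, 2, 7} is a clique of size 3, and the vertices of any clique must share a bag in every tree decomposition; so some bag has ≥ 3 vertices and tw(G) ≥ 2. Combining the bounds, tw(G) = 2.

Treewidth 2.
One optimal decomposition is:
Bags: B1 = {1, 2, 7}  B2 = {2, 7, 10}  B3 = {2, 7, 9}  B4 = {4, 7, 9}  B5 = {5, 7, 10}  B6 = {7, 8, 9}  B7 = {3, 7, 8}  B8 = {6, 7, 10}
Tree: B1–B2, B2–B3, B3–B4, B2–B5, B4–B6, B6–B7, B5–B8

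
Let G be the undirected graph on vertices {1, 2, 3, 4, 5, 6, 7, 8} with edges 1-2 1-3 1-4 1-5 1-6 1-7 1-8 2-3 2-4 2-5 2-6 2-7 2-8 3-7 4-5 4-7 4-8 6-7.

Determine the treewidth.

A width-3 tree decomposition is:
Bags: B1 = {1, 2, 4, 7}  B2 = {1, 2, 6, 7}  B3 = {1, 2, 3, 7}  B4 = {1, 2, 4, 8}  B5 = {1, 2, 4, 5}
Tree: B1–B2, B1–B3, B1–B4, B4–B5
The largest bag has 4 vertices, giving width 3; this decomposition certifies tw(G) ≤ 3. For the lower bound, the 4 vertices {1, 2, 3, 7} are pairwise adjacent, and any tree decomposition puts a clique entirely inside one bag — forcing width ≥ 3. Combining the bounds, tw(G) = 3.

3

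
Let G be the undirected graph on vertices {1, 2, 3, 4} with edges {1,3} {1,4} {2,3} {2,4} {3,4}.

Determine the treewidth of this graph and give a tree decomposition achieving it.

Each bag holds 3 vertices, so the decomposition has width 2, which upper-bounds the treewidth. On the other hand G contains the 3-clique {1, 3, 4}. A clique must lie in a single bag of any decomposition, so no decomposition can have width below 2. Therefore the treewidth is 2.

Treewidth 2.
One such decomposition:
Bags: B1 = {1, 3, 4}  B2 = {2, 3, 4}
Tree: B1–B2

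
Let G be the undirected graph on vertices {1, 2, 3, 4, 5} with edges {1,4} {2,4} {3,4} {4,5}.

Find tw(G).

A width-1 tree decomposition is:
Bags: B1 = {1, 4}  B2 = {3, 4}  B3 = {4, 5}  B4 = {2, 4}
Tree: B1–B2, B1–B3, B1–B4
Every bag has size at most 2, so the width is 2 − 1 = 1 and tw(G) ≤ 1. Any graph with an edge has treewidth ≥ 1, and G has the edge 1–4. Therefore the treewidth is 1.

1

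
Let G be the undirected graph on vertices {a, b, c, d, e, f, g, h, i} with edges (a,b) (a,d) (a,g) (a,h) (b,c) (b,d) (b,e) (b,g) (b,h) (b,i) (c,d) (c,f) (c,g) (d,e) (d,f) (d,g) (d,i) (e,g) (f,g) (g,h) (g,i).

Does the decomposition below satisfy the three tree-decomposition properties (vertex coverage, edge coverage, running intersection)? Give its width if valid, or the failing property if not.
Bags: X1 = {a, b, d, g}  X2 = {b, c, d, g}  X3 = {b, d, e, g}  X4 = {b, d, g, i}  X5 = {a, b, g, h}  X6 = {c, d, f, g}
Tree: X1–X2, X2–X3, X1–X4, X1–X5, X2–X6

Every vertex of G appears in some bag (union = {a, b, c, d, e, f, g, h, i}); every edge is covered by a bag; and for each vertex v the set of bags containing v is connected in the bag tree. The decomposition is therefore valid. The largest bag has 4 vertices, so the width is 3.

Yes; width 3.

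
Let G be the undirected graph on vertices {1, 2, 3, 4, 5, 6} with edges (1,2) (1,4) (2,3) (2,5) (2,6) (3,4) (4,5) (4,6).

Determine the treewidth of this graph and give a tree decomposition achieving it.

The largest bag has 3 vertices, giving width 2; this decomposition certifies tw(G) ≤ 2. Since 4–5–2–6–4 is a cycle in G, G is not acyclic. Forests are exactly the graphs of treewidth ≤ 1, so tw(G) ≥ 2. Hence tw(G) = 2 exactly.

Treewidth 2.
One optimal decomposition is:
Bags: B1 = {2, 4, 5}  B2 = {2, 4, 6}  B3 = {1, 2, 4}  B4 = {2, 3, 4}
Tree: B1–B2, B2–B3, B3–B4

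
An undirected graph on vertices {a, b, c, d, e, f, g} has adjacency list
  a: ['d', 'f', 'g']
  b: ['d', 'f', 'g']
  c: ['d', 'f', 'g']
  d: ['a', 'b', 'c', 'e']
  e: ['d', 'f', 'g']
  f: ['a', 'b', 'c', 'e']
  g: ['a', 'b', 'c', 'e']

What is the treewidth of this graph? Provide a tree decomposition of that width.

Each bag holds 4 vertices, so the decomposition has width 3, which upper-bounds the treewidth. For the lower bound: the 4 vertex sets {a,g}, {b,d}, {f}, {c} are disjoint, each induces a connected subgraph, and every pair is joined by at least one edge of G. Contracting each set to a single vertex therefore yields K_{4} as a minor, and since treewidth is minor-monotone, tw(G) ≥ tw(K_{4}) = 3. Combining the bounds, tw(G) = 3.

Treewidth 3.
Bags: B1 = {a, d, f, g}  B2 = {b, d, f, g}  B3 = {c, d, f, g}  B4 = {d, e, f, g}
Tree: B1–B2, B2–B3, B3–B4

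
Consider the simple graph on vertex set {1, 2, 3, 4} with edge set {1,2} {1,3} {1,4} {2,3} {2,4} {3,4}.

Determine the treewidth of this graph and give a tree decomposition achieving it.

With just one bag of size 4, the width is 4 − 1 = 3, so tw(G) ≤ 3. For the lower bound, the 4 vertices {1, 2, 3, 4} are pairwise adjacent, and any tree decomposition puts a clique entirely inside one bag — forcing width ≥ 3. Hence tw(G) = 3 exactly.

Treewidth 3.
One such decomposition:
Bags: B1 = {1, 2, 3, 4}
Tree: (single bag)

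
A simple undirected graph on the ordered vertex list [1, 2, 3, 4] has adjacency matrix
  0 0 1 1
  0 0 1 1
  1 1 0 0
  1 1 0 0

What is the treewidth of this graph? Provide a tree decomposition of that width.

Treewidth 2.
One such decomposition:
Bags: B1 = {1, 2, 4}  B2 = {1, 2, 3}
Tree: B1–B2

Every bag has size at most 3, so the width is 3 − 1 = 2 and tw(G) ≤ 2. Since 2–4–1–3–2 is a cycle in G, G is not acyclic. Forests are exactly the graphs of treewidth ≤ 1, so tw(G) ≥ 2. Combining the bounds, tw(G) = 2.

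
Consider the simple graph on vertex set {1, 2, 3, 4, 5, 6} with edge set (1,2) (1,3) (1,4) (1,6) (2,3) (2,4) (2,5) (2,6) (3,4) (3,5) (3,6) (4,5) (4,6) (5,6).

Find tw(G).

4

A width-4 tree decomposition is:
Bags: B1 = {1, 2, 3, 4, 6}  B2 = {2, 3, 4, 5, 6}
Tree: B1–B2
Each bag holds 5 vertices, so the decomposition has width 4, which upper-bounds the treewidth. On the other hand G contains the 5-clique {1, 2, 3, 4, 6}. A clique must lie in a single bag of any decomposition, so no decomposition can have width below 4. Hence tw(G) = 4 exactly.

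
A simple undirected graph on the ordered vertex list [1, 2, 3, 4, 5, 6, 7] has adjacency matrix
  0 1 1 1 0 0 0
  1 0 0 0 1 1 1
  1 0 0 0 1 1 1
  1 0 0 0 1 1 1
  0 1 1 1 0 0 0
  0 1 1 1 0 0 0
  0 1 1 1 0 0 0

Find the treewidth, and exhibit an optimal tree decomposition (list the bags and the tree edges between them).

The largest bag has 4 vertices, giving width 3; this decomposition certifies tw(G) ≤ 3. For the lower bound: the 4 vertex sets {3,7}, {1,4}, {2}, {5} are disjoint, each induces a connected subgraph, and every pair is joined by at least one edge of G. Contracting each set to a single vertex therefore yields K_{4} as a minor, and since treewidth is minor-monotone, tw(G) ≥ tw(K_{4}) = 3. Therefore the treewidth is 3.

Treewidth 3.
One optimal decomposition is:
Bags: B1 = {2, 3, 4, 7}  B2 = {1, 2, 3, 4}  B3 = {2, 3, 4, 5}  B4 = {2, 3, 4, 6}
Tree: B1–B2, B2–B3, B3–B4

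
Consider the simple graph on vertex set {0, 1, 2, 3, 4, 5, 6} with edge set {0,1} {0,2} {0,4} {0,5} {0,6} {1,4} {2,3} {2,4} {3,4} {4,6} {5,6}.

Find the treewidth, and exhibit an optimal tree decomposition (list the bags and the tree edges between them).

Treewidth 2.
One optimal decomposition is:
Bags: B1 = {0, 2, 4}  B2 = {0, 4, 6}  B3 = {0, 1, 4}  B4 = {0, 5, 6}  B5 = {2, 3, 4}
Tree: B1–B2, B2–B3, B2–B4, B1–B5

Each bag holds 3 vertices, so the decomposition has width 2, which upper-bounds the treewidth. On the other hand G contains the 3-clique {0, 1, 4}. A clique must lie in a single bag of any decomposition, so no decomposition can have width below 2. The upper and lower bounds meet at 2, so that is the treewidth.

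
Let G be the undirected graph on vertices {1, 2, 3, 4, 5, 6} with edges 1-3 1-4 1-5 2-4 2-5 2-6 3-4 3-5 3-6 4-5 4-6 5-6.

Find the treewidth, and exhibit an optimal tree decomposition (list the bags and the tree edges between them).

Treewidth 3.
One optimal decomposition is:
Bags: B1 = {3, 4, 5, 6}  B2 = {1, 3, 4, 5}  B3 = {2, 4, 5, 6}
Tree: B1–B2, B1–B3

Every bag has size at most 4, so the width is 4 − 1 = 3 and tw(G) ≤ 3. For the lower bound, the 4 vertices {2, 4, 5, 6} are pairwise adjacent, and any tree decomposition puts a clique entirely inside one bag — forcing width ≥ 3. Combining the bounds, tw(G) = 3.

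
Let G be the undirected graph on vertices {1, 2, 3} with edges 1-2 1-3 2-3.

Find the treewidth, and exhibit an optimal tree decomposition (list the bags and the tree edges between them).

With just one bag of size 3, the width is 3 − 1 = 2, so tw(G) ≤ 2. For the lower bound, the 3 vertices {1, 2, 3} are pairwise adjacent, and any tree decomposition puts a clique entirely inside one bag — forcing width ≥ 2. Hence tw(G) = 2 exactly.

Treewidth 2.
Bags: B1 = {1, 2, 3}
Tree: (single bag)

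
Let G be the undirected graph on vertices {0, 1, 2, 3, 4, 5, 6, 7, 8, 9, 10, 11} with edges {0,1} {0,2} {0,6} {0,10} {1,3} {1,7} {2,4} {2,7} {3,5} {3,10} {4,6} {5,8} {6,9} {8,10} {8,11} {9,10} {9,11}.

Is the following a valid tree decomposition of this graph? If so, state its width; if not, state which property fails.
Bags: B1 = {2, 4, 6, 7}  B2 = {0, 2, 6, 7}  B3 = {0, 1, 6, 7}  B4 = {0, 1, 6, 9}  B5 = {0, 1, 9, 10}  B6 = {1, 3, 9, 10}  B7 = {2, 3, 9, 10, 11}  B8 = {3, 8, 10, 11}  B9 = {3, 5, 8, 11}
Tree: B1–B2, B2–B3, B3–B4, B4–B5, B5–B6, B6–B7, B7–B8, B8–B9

A tree decomposition must satisfy three properties: every vertex lies in some bag; for every edge, both endpoints lie together in some bag; and for every vertex, the bags containing it form a connected subtree. Here bags containing vertex 2 are not connected in the tree, so the decomposition is invalid.

No — bags containing vertex 2 are not connected in the tree.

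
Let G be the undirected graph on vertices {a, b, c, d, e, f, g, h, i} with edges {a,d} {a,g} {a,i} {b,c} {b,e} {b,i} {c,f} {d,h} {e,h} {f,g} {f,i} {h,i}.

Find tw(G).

3

A width-3 tree decomposition is:
Bags: B1 = {b, c, f, g}  B2 = {b, f, g, i}  B3 = {a, b, g, i}  B4 = {a, b, e, i}  B5 = {a, e, h, i}  B6 = {a, d, e, h}
Tree: B1–B2, B2–B3, B3–B4, B4–B5, B5–B6
Every bag has size at most 4, so the width is 4 − 1 = 3 and tw(G) ≤ 3. For the lower bound: the 4 vertex sets {c,f,g}, {b}, {i}, {a,d,e,h} are disjoint, each induces a connected subgraph, and every pair is joined by at least one edge of G. Contracting each set to a single vertex therefore yields K_{4} as a minor, and since treewidth is minor-monotone, tw(G) ≥ tw(K_{4}) = 3. The upper and lower bounds meet at 3, so that is the treewidth.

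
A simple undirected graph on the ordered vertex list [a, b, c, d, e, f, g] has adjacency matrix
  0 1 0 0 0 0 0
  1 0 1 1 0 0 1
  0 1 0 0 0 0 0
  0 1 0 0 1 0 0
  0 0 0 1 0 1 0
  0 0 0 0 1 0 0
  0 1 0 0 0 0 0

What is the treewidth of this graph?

A width-1 tree decomposition is:
Bags: B1 = {b, d}  B2 = {d, e}  B3 = {b, g}  B4 = {b, c}  B5 = {e, f}  B6 = {a, b}
Tree: B1–B2, B1–B3, B3–B4, B2–B5, B3–B6
The largest bag has 2 vertices, giving width 1; this decomposition certifies tw(G) ≤ 1. Any graph with an edge has treewidth ≥ 1, and G has the edge b–d. Combining the bounds, tw(G) = 1.

1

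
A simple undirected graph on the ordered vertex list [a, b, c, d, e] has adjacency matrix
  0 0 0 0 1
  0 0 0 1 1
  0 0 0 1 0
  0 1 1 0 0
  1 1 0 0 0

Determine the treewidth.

1

A width-1 tree decomposition is:
Bags: B1 = {c, d}  B2 = {b, d}  B3 = {b, e}  B4 = {a, e}
Tree: B1–B2, B2–B3, B3–B4
The largest bag has 2 vertices, giving width 1; this decomposition certifies tw(G) ≤ 1. G has an edge, so its treewidth is at least 1. Hence tw(G) = 1 exactly.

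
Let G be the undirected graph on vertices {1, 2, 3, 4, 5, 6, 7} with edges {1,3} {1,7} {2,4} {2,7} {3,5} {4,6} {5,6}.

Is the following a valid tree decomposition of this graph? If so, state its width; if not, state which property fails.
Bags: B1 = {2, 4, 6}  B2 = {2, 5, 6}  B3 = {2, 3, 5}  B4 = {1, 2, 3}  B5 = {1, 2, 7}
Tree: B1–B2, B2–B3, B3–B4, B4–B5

Checking the three conditions: (i) the bags cover all of {1, 2, 3, 4, 5, 6, 7}; (ii) for each edge, some bag contains both endpoints; (iii) the bags containing any fixed vertex form a subtree. All hold, so the decomposition is valid with width 3 − 1 = 2.

Yes; width 2.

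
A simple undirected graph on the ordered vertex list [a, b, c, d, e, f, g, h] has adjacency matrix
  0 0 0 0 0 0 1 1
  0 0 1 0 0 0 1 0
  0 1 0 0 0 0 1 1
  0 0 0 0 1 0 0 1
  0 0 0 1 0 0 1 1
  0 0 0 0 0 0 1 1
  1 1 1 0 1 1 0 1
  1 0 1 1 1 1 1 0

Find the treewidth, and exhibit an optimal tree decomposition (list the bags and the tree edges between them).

Treewidth 2.
Bags: B1 = {a, g, h}  B2 = {f, g, h}  B3 = {c, g, h}  B4 = {e, g, h}  B5 = {b, c, g}  B6 = {d, e, h}
Tree: B1–B2, B1–B3, B1–B4, B3–B5, B4–B6

The largest bag has 3 vertices, giving width 2; this decomposition certifies tw(G) ≤ 2. For the lower bound, the 3 vertices {d, e, h} are pairwise adjacent, and any tree decomposition puts a clique entirely inside one bag — forcing width ≥ 2. Combining the bounds, tw(G) = 2.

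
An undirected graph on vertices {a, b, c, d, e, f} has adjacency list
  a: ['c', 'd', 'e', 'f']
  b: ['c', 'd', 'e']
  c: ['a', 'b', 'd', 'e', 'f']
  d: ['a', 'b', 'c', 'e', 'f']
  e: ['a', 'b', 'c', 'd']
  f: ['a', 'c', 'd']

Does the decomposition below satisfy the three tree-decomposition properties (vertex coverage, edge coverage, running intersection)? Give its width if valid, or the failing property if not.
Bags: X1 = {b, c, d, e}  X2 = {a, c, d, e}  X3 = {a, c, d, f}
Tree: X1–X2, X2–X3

Yes; width 3.

Vertex coverage: the bags together contain {a, b, c, d, e, f}, the full vertex set. Edge coverage: each edge of G has both endpoints in at least one bag. Running intersection: for every vertex, the bags containing it form a connected subtree. All three properties hold, so this is a valid tree decomposition of width max|bag| − 1 = 3, and hence tw(G) ≤ 3.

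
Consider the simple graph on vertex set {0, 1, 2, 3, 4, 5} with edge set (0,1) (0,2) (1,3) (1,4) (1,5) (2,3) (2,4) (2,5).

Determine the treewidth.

2

A width-2 tree decomposition is:
Bags: B1 = {1, 2, 5}  B2 = {0, 1, 2}  B3 = {1, 2, 3}  B4 = {1, 2, 4}
Tree: B1–B2, B2–B3, B3–B4
The largest bag has 3 vertices, giving width 2; this decomposition certifies tw(G) ≤ 2. Since 5–2–0–1–5 is a cycle in G, G is not acyclic. Forests are exactly the graphs of treewidth ≤ 1, so tw(G) ≥ 2. The upper and lower bounds meet at 2, so that is the treewidth.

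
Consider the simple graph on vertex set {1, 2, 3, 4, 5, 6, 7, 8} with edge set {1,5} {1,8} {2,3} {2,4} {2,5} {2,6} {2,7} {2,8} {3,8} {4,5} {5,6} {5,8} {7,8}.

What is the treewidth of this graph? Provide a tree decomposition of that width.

Each bag holds 3 vertices, so the decomposition has width 2, which upper-bounds the treewidth. For the lower bound, the 3 vertices {1, 5, 8} are pairwise adjacent, and any tree decomposition puts a clique entirely inside one bag — forcing width ≥ 2. The upper and lower bounds meet at 2, so that is the treewidth.

Treewidth 2.
One such decomposition:
Bags: B1 = {2, 5, 8}  B2 = {2, 4, 5}  B3 = {2, 7, 8}  B4 = {1, 5, 8}  B5 = {2, 3, 8}  B6 = {2, 5, 6}
Tree: B1–B2, B1–B3, B1–B4, B3–B5, B2–B6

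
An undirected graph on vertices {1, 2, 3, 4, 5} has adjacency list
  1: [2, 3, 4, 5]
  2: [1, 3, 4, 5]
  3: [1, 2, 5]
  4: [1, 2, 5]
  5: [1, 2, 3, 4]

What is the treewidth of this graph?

3

A width-3 tree decomposition is:
Bags: B1 = {1, 2, 4, 5}  B2 = {1, 2, 3, 5}
Tree: B1–B2
The largest bag has 4 vertices, giving width 3; this decomposition certifies tw(G) ≤ 3. For the lower bound, the 4 vertices {1, 2, 3, 5} are pairwise adjacent, and any tree decomposition puts a clique entirely inside one bag — forcing width ≥ 3. Therefore the treewidth is 3.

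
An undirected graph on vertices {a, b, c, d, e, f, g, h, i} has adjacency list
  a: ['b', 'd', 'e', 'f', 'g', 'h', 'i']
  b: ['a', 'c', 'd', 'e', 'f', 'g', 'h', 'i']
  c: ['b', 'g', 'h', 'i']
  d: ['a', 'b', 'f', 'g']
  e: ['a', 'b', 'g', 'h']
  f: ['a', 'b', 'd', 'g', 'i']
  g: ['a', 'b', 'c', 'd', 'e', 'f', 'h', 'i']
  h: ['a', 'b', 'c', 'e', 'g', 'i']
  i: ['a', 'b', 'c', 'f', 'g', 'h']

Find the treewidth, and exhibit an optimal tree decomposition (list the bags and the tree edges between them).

The largest bag has 5 vertices, giving width 4; this decomposition certifies tw(G) ≤ 4. On the other hand G contains the 5-clique {b, c, g, h, i}. A clique must lie in a single bag of any decomposition, so no decomposition can have width below 4. Hence tw(G) = 4 exactly.

Treewidth 4.
One such decomposition:
Bags: B1 = {a, b, f, g, i}  B2 = {a, b, g, h, i}  B3 = {a, b, e, g, h}  B4 = {b, c, g, h, i}  B5 = {a, b, d, f, g}
Tree: B1–B2, B2–B3, B2–B4, B1–B5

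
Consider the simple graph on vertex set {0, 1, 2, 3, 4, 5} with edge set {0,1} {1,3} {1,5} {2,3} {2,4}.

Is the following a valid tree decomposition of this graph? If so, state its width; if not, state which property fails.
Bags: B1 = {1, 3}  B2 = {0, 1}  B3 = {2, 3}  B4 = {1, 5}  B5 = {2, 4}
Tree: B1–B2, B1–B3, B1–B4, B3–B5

Checking the three conditions: (i) the bags cover all of {0, 1, 2, 3, 4, 5}; (ii) for each edge, some bag contains both endpoints; (iii) the bags containing any fixed vertex form a subtree. All hold, so the decomposition is valid with width 2 − 1 = 1.

Yes; width 1.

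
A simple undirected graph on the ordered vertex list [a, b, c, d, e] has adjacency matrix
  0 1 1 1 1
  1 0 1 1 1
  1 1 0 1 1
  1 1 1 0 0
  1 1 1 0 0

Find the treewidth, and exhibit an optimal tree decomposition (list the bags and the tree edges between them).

Treewidth 3.
One such decomposition:
Bags: B1 = {a, b, c, d}  B2 = {a, b, c, e}
Tree: B1–B2

The largest bag has 4 vertices, giving width 3; this decomposition certifies tw(G) ≤ 3. Conversely, {a, b, c, d} is a clique of size 4, and the vertices of any clique must share a bag in every tree decomposition; so some bag has ≥ 4 vertices and tw(G) ≥ 3. Hence tw(G) = 3 exactly.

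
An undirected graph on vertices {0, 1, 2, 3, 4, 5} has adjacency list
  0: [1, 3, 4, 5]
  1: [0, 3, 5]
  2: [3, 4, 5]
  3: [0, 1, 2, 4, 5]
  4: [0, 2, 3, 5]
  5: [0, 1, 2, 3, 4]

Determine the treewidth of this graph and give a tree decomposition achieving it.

The largest bag has 4 vertices, giving width 3; this decomposition certifies tw(G) ≤ 3. For the lower bound, the 4 vertices {0, 1, 3, 5} are pairwise adjacent, and any tree decomposition puts a clique entirely inside one bag — forcing width ≥ 3. Therefore the treewidth is 3.

Treewidth 3.
One optimal decomposition is:
Bags: B1 = {0, 1, 3, 5}  B2 = {0, 3, 4, 5}  B3 = {2, 3, 4, 5}
Tree: B1–B2, B2–B3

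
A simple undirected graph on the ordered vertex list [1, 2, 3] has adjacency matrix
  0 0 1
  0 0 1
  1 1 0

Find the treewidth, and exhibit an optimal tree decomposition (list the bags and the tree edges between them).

The largest bag has 2 vertices, giving width 1; this decomposition certifies tw(G) ≤ 1. Any graph with an edge has treewidth ≥ 1, and G has the edge 1–3. The upper and lower bounds meet at 1, so that is the treewidth.

Treewidth 1.
One such decomposition:
Bags: B1 = {1, 3}  B2 = {2, 3}
Tree: B1–B2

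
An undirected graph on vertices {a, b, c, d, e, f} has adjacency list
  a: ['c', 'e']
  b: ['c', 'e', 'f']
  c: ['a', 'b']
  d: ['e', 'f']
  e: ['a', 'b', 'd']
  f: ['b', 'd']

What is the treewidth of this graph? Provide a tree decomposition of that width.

Every bag has size at most 3, so the width is 3 − 1 = 2 and tw(G) ≤ 2. For the lower bound, G contains the cycle f–d–e–b–f, so G is not a forest; only forests have treewidth ≤ 1, hence tw(G) ≥ 2. Therefore the treewidth is 2.

Treewidth 2.
One such decomposition:
Bags: B1 = {b, d, f}  B2 = {b, d, e}  B3 = {b, c, e}  B4 = {a, c, e}
Tree: B1–B2, B2–B3, B3–B4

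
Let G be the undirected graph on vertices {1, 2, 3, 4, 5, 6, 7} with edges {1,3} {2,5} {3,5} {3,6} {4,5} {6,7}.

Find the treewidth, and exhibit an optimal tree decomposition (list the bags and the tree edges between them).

Each bag holds 2 vertices, so the decomposition has width 1, which upper-bounds the treewidth. Any graph with an edge has treewidth ≥ 1, and G has the edge 3–6. Combining the bounds, tw(G) = 1.

Treewidth 1.
Bags: B1 = {3, 6}  B2 = {3, 5}  B3 = {2, 5}  B4 = {4, 5}  B5 = {6, 7}  B6 = {1, 3}
Tree: B1–B2, B2–B3, B3–B4, B1–B5, B1–B6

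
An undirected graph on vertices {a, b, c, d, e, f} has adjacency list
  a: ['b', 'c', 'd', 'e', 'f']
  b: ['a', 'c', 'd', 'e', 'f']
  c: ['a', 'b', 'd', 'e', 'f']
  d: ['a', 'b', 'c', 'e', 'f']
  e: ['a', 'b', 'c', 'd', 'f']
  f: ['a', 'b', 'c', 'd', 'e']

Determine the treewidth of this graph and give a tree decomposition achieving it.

Treewidth 5.
One such decomposition:
Bags: B1 = {a, b, c, d, e, f}
Tree: (single bag)

With just one bag of size 6, the width is 6 − 1 = 5, so tw(G) ≤ 5. For the lower bound, the 6 vertices {a, b, c, d, e, f} are pairwise adjacent, and any tree decomposition puts a clique entirely inside one bag — forcing width ≥ 5. Hence tw(G) = 5 exactly.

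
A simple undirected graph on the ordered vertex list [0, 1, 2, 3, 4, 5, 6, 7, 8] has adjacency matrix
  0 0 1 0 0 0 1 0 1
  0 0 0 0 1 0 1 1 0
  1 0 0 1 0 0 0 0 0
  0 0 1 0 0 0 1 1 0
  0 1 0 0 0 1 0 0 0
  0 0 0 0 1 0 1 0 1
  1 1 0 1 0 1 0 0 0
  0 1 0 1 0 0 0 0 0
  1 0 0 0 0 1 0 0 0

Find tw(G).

A width-3 tree decomposition is:
Bags: B1 = {0, 4, 5, 8}  B2 = {0, 4, 5, 6}  B3 = {0, 1, 4, 6}  B4 = {0, 1, 2, 6}  B5 = {1, 2, 3, 6}  B6 = {1, 2, 3, 7}
Tree: B1–B2, B2–B3, B3–B4, B4–B5, B5–B6
Each bag holds 4 vertices, so the decomposition has width 3, which upper-bounds the treewidth. For the lower bound: the 4 vertex sets {4,5,8}, {0}, {6}, {1,2,3,7} are disjoint, each induces a connected subgraph, and every pair is joined by at least one edge of G. Contracting each set to a single vertex therefore yields K_{4} as a minor, and since treewidth is minor-monotone, tw(G) ≥ tw(K_{4}) = 3. The upper and lower bounds meet at 3, so that is the treewidth.

3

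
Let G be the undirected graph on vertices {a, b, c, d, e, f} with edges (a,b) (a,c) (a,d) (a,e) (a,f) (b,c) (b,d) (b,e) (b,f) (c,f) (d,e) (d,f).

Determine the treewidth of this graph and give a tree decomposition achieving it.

The largest bag has 4 vertices, giving width 3; this decomposition certifies tw(G) ≤ 3. On the other hand G contains the 4-clique {a, b, d, e}. A clique must lie in a single bag of any decomposition, so no decomposition can have width below 3. The upper and lower bounds meet at 3, so that is the treewidth.

Treewidth 3.
Bags: B1 = {a, b, d, f}  B2 = {a, b, c, f}  B3 = {a, b, d, e}
Tree: B1–B2, B1–B3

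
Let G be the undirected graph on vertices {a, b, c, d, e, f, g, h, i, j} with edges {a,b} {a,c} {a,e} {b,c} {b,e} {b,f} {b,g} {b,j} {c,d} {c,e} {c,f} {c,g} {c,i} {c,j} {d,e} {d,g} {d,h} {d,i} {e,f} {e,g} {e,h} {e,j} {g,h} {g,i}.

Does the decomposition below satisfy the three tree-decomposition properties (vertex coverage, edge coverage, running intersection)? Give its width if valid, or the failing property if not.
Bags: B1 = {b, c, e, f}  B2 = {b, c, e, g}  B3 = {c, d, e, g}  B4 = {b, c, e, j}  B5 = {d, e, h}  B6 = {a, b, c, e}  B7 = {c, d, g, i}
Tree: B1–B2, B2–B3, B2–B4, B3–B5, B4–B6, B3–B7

A tree decomposition must satisfy three properties: every vertex lies in some bag; for every edge, both endpoints lie together in some bag; and for every vertex, the bags containing it form a connected subtree. Here edge (g,h) lies in no bag, so the decomposition is invalid.

No — edge (g,h) lies in no bag.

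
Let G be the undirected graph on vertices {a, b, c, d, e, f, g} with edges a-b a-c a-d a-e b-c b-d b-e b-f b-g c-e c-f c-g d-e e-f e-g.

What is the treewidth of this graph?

A width-3 tree decomposition is:
Bags: B1 = {b, c, e, g}  B2 = {a, b, c, e}  B3 = {a, b, d, e}  B4 = {b, c, e, f}
Tree: B1–B2, B2–B3, B1–B4
Every bag has size at most 4, so the width is 4 − 1 = 3 and tw(G) ≤ 3. On the other hand G contains the 4-clique {a, b, d, e}. A clique must lie in a single bag of any decomposition, so no decomposition can have width below 3. Hence tw(G) = 3 exactly.

3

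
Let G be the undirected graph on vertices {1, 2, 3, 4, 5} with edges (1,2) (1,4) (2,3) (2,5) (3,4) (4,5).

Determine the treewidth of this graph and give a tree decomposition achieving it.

Treewidth 2.
One such decomposition:
Bags: B1 = {2, 4, 5}  B2 = {2, 3, 4}  B3 = {1, 2, 4}
Tree: B1–B2, B2–B3

Every bag has size at most 3, so the width is 3 − 1 = 2 and tw(G) ≤ 2. For the lower bound, G contains the cycle 5–2–3–4–5, so G is not a forest; only forests have treewidth ≤ 1, hence tw(G) ≥ 2. The upper and lower bounds meet at 2, so that is the treewidth.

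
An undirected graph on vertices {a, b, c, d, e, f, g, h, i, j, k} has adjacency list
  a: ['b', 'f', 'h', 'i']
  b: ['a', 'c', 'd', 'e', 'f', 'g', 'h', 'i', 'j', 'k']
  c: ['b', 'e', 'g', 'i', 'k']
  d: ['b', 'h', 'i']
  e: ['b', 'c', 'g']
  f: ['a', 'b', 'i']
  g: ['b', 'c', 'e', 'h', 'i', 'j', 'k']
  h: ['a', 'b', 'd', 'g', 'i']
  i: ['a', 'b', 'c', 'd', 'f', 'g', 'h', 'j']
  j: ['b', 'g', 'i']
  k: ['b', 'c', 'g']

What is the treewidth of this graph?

3

A width-3 tree decomposition is:
Bags: B1 = {b, c, g, i}  B2 = {b, g, h, i}  B3 = {b, c, g, k}  B4 = {b, g, i, j}  B5 = {b, c, e, g}  B6 = {a, b, h, i}  B7 = {a, b, f, i}  B8 = {b, d, h, i}
Tree: B1–B2, B1–B3, B1–B4, B3–B5, B2–B6, B6–B7, B2–B8
The largest bag has 4 vertices, giving width 3; this decomposition certifies tw(G) ≤ 3. On the other hand G contains the 4-clique {b, c, e, g}. A clique must lie in a single bag of any decomposition, so no decomposition can have width below 3. The upper and lower bounds meet at 3, so that is the treewidth.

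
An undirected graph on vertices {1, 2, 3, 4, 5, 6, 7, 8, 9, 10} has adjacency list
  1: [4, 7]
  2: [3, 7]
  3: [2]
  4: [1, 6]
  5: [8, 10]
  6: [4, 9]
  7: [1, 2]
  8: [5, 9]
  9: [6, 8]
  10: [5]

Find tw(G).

A width-1 tree decomposition is:
Bags: B1 = {5, 10}  B2 = {5, 8}  B3 = {8, 9}  B4 = {6, 9}  B5 = {4, 6}  B6 = {1, 4}  B7 = {1, 7}  B8 = {2, 7}  B9 = {2, 3}
Tree: B1–B2, B2–B3, B3–B4, B4–B5, B5–B6, B6–B7, B7–B8, B8–B9
Each bag holds 2 vertices, so the decomposition has width 1, which upper-bounds the treewidth. Since G has at least one edge (e.g. 10–5), it is not an edgeless graph, so tw(G) ≥ 1. The upper and lower bounds meet at 1, so that is the treewidth.

1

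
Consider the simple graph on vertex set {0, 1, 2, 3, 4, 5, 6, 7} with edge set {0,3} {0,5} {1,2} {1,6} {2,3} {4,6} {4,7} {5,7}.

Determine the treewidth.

A width-2 tree decomposition is:
Bags: B1 = {1, 4, 6}  B2 = {1, 4, 7}  B3 = {1, 5, 7}  B4 = {0, 1, 5}  B5 = {0, 1, 3}  B6 = {1, 2, 3}
Tree: B1–B2, B2–B3, B3–B4, B4–B5, B5–B6
Every bag has size at most 3, so the width is 3 − 1 = 2 and tw(G) ≤ 2. Since 1–6–4–7–5–0–3–2–1 is a cycle in G, G is not acyclic. Forests are exactly the graphs of treewidth ≤ 1, so tw(G) ≥ 2. Hence tw(G) = 2 exactly.

2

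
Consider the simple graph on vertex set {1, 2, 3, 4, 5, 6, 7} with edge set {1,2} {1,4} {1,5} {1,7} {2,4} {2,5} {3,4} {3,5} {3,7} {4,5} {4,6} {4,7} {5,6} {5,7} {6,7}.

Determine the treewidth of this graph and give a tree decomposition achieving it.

Treewidth 3.
Bags: B1 = {1, 4, 5, 7}  B2 = {4, 5, 6, 7}  B3 = {3, 4, 5, 7}  B4 = {1, 2, 4, 5}
Tree: B1–B2, B1–B3, B1–B4

The largest bag has 4 vertices, giving width 3; this decomposition certifies tw(G) ≤ 3. On the other hand G contains the 4-clique {1, 2, 4, 5}. A clique must lie in a single bag of any decomposition, so no decomposition can have width below 3. Therefore the treewidth is 3.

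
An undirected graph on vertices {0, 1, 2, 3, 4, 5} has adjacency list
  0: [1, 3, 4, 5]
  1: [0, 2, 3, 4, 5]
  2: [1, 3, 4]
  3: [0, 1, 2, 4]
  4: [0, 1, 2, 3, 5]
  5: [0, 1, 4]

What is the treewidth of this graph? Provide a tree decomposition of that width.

Each bag holds 4 vertices, so the decomposition has width 3, which upper-bounds the treewidth. Conversely, {0, 1, 3, 4} is a clique of size 4, and the vertices of any clique must share a bag in every tree decomposition; so some bag has ≥ 4 vertices and tw(G) ≥ 3. Hence tw(G) = 3 exactly.

Treewidth 3.
One optimal decomposition is:
Bags: B1 = {0, 1, 3, 4}  B2 = {0, 1, 4, 5}  B3 = {1, 2, 3, 4}
Tree: B1–B2, B1–B3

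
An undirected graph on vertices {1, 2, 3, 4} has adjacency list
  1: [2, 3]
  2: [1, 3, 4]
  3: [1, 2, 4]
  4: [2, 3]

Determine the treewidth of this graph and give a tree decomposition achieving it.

Treewidth 2.
One such decomposition:
Bags: B1 = {1, 2, 3}  B2 = {2, 3, 4}
Tree: B1–B2

Each bag holds 3 vertices, so the decomposition has width 2, which upper-bounds the treewidth. Conversely, {1, 2, 3} is a clique of size 3, and the vertices of any clique must share a bag in every tree decomposition; so some bag has ≥ 3 vertices and tw(G) ≥ 2. The upper and lower bounds meet at 2, so that is the treewidth.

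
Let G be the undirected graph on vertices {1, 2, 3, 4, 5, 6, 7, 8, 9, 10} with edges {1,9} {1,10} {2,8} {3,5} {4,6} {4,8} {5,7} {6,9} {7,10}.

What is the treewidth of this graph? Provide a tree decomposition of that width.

Treewidth 1.
One optimal decomposition is:
Bags: B1 = {3, 5}  B2 = {5, 7}  B3 = {7, 10}  B4 = {1, 10}  B5 = {1, 9}  B6 = {6, 9}  B7 = {4, 6}  B8 = {4, 8}  B9 = {2, 8}
Tree: B1–B2, B2–B3, B3–B4, B4–B5, B5–B6, B6–B7, B7–B8, B8–B9

Each bag holds 2 vertices, so the decomposition has width 1, which upper-bounds the treewidth. Since G has at least one edge (e.g. 3–5), it is not an edgeless graph, so tw(G) ≥ 1. Hence tw(G) = 1 exactly.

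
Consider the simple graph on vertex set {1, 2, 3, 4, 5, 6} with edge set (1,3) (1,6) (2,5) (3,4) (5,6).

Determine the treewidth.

1

A width-1 tree decomposition is:
Bags: B1 = {2, 5}  B2 = {5, 6}  B3 = {1, 6}  B4 = {1, 3}  B5 = {3, 4}
Tree: B1–B2, B2–B3, B3–B4, B4–B5
The largest bag has 2 vertices, giving width 1; this decomposition certifies tw(G) ≤ 1. G has an edge, so its treewidth is at least 1. Therefore the treewidth is 1.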